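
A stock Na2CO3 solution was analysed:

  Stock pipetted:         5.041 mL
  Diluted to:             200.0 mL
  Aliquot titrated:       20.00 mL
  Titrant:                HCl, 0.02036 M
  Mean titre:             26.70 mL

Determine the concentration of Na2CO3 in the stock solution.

0.5392 M

Na2CO3 + 2 HCl → 2 NaCl + H2O + CO2
n(HCl) = 0.02670 × 0.02036 = 5.436 × 10^-4 mol
From the 1:2 ratio, n(Na2CO3) in the aliquot = 1/2 × 5.436 × 10^-4 = 2.718 × 10^-4 mol
[Na2CO3]_dilute = 2.718 × 10^-4 / 0.02000 = 0.01359 mol/L
Dilution factor = 200.0 / 5.041 = 39.67
[Na2CO3]_stock = 0.01359 × 39.67 = 0.5392 mol/L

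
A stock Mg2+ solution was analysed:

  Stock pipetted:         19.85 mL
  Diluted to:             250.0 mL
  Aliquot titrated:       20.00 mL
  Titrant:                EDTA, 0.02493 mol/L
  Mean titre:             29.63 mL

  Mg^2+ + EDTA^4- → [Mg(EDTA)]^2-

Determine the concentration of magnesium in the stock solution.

0.4652 mol/L

n(EDTA) = 0.02963 × 0.02493 = 7.387 × 10^-4 mol
n(Mg2+) in the aliquot = 7.387 × 10^-4 mol (1:1 ratio)
[Mg2+]_dilute = 7.387 × 10^-4 / 0.02000 = 0.03693 mol/L
Dilution factor = 250.0 / 19.85 = 12.59
[Mg2+]_stock = 0.03693 × 12.59 = 0.4652 mol/L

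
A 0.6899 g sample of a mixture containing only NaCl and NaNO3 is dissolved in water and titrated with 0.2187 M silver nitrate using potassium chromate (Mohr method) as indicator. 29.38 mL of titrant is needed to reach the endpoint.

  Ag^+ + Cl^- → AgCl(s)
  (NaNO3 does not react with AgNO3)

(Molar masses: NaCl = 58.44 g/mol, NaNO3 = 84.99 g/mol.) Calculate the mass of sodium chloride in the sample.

0.3755 g

n(AgNO3) = 0.02938 × 0.2187 = 6.425 × 10^-3 mol
Let x = n(NaCl), y = n(NaNO3).
Titrant: 1x = 6.425 × 10^-3;  mass: 58.44x + 84.99y = 0.6899
Solving, x = 6.425 × 10^-3 mol, y = 3.699 × 10^-3 mol
mass of NaCl = 6.425 × 10^-3 × 58.44 = 0.3755 g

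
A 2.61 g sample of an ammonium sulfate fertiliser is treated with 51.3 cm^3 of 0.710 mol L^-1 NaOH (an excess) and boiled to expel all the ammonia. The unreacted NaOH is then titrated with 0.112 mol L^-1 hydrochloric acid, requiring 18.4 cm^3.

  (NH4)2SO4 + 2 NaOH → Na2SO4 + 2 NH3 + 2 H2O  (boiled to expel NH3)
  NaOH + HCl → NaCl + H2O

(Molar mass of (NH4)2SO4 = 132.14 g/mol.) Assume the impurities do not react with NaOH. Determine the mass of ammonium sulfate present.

n(NaOH) added = 0.0513 × 0.710 = 0.0364 mol
n(HCl) used in back-titration = 0.0184 × 0.112 = 2.06 × 10^-3 mol
n(NaOH) left over = 2.06 × 10^-3 mol (1:1 ratio)
n(NaOH) consumed by analyte = 0.0364 − 2.06 × 10^-3 = 0.0344 mol
From the 1:2 ratio, n((NH4)2SO4) = 1/2 × 0.0344 = 0.0172 mol
mass of (NH4)2SO4 = 0.0172 × 132.14 = 2.27 g

2.27 g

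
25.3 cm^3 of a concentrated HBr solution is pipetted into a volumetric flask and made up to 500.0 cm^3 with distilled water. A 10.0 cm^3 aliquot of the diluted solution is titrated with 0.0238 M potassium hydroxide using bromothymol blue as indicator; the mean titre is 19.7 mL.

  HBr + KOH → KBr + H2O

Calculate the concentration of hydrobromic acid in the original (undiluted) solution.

n(KOH) = 0.0197 × 0.0238 = 4.69 × 10^-4 mol
n(HBr) in the aliquot = 4.69 × 10^-4 mol (1:1 ratio)
[HBr]_dilute = 4.69 × 10^-4 / 0.0100 = 0.0469 mol/L
Dilution factor = 500.0 / 25.3 = 19.76
[HBr]_stock = 0.0469 × 19.76 = 0.927 mol/L

0.927 M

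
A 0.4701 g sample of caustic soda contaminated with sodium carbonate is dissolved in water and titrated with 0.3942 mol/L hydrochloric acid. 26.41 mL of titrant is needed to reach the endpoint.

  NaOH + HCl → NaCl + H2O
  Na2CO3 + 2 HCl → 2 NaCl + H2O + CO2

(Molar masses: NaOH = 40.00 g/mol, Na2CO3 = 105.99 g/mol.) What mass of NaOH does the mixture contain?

0.2512 g

n(HCl) = 0.02641 × 0.3942 = 0.01041 mol
Let x = n(NaOH), y = n(Na2CO3).
Titrant: 1x + 2y = 0.01041;  mass: 40.00x + 105.99y = 0.4701
Solving, x = 6.281 × 10^-3 mol, y = 2.065 × 10^-3 mol
mass of NaOH = 6.281 × 10^-3 × 40.00 = 0.2512 g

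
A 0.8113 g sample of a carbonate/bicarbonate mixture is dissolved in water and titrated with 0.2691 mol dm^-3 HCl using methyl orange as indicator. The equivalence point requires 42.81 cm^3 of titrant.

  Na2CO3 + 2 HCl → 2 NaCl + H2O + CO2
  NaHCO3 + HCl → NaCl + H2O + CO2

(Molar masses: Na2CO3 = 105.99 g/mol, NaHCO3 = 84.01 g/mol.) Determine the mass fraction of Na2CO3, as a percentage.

n(HCl) = 0.04281 × 0.2691 = 0.01152 mol
Let x = n(Na2CO3), y = n(NaHCO3).
Titrant: 2x + 1y = 0.01152;  mass: 105.99x + 84.01y = 0.8113
Solving, x = 2.523 × 10^-3 mol, y = 6.474 × 10^-3 mol
mass of Na2CO3 = 2.523 × 10^-3 × 105.99 = 0.2674 g
% Na2CO3 = 0.2674 / 0.8113 × 100 = 32.96 %

32.96 %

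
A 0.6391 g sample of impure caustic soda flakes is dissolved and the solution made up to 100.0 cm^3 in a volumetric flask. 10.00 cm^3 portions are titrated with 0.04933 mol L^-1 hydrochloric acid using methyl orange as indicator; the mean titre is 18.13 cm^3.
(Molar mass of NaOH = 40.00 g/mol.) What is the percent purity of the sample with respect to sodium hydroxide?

55.98 %

NaOH + HCl → NaCl + H2O
n(HCl) per titration = 0.01813 × 0.04933 = 8.944 × 10^-4 mol
n(NaOH) in each aliquot = 8.944 × 10^-4 mol (1:1 ratio)
n(NaOH) in the whole flask = 8.944 × 10^-4 × 100.0/10.00 = 8.944 × 10^-3 mol
mass of NaOH = 8.944 × 10^-3 × 40.00 = 0.3577 g
% NaOH = 0.3577 / 0.6391 × 100 = 55.98 %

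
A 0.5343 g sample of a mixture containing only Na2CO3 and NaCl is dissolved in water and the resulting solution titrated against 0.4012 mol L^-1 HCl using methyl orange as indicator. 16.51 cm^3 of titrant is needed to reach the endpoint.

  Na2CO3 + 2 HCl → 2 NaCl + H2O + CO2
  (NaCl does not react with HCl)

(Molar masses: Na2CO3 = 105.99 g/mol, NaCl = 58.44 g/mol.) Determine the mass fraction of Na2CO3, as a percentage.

n(HCl) = 0.01651 × 0.4012 = 6.624 × 10^-3 mol
Let x = n(Na2CO3), y = n(NaCl).
Titrant: 2x = 6.624 × 10^-3;  mass: 105.99x + 58.44y = 0.5343
Solving, x = 3.312 × 10^-3 mol, y = 3.136 × 10^-3 mol
mass of Na2CO3 = 3.312 × 10^-3 × 105.99 = 0.3510 g
% Na2CO3 = 0.3510 / 0.5343 × 100 = 65.70 %

65.70 %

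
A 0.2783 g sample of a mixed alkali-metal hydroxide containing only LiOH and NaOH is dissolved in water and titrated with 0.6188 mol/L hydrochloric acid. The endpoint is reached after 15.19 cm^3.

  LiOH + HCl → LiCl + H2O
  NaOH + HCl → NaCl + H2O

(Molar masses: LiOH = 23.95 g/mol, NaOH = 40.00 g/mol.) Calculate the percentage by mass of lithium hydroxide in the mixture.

52.38 %

n(HCl) = 0.01519 × 0.6188 = 9.400 × 10^-3 mol
Let x = n(LiOH), y = n(NaOH).
Titrant: 1x + 1y = 9.400 × 10^-3;  mass: 23.95x + 40.00y = 0.2783
Solving, x = 6.086 × 10^-3 mol, y = 3.313 × 10^-3 mol
mass of LiOH = 6.086 × 10^-3 × 23.95 = 0.1458 g
% LiOH = 0.1458 / 0.2783 × 100 = 52.38 %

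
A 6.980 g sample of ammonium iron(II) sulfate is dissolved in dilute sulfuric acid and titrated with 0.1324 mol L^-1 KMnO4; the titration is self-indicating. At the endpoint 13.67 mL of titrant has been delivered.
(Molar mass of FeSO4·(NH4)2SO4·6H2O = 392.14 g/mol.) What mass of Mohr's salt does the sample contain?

3.549 g

MnO4^- + 5 Fe^2+ + 8 H^+ → Mn^2+ + 5 Fe^3+ + 4 H2O
n(KMnO4) = 0.01367 L × 0.1324 mol/L = 1.810 × 10^-3 mol
From the 5:1 ratio, n(FeSO4·(NH4)2SO4·6H2O) = 5/1 × 1.810 × 10^-3 = 9.050 × 10^-3 mol
mass of FeSO4·(NH4)2SO4·6H2O = 9.050 × 10^-3 × 392.14 g/mol = 3.549 g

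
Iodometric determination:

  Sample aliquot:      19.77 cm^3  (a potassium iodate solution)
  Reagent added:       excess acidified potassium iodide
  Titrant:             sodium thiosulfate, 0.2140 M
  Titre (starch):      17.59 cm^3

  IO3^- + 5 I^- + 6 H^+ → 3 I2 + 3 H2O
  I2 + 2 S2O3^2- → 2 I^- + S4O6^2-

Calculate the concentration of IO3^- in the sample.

n(S2O3^2-) = 0.01759 × 0.2140 = 3.764 × 10^-3 mol
n(I2) = n(S2O3^2-)/2 = 1.882 × 10^-3 mol
From the 1:3 ratio, n(IO3^-) in the aliquot = 1/3 × 1.882 × 10^-3 = 6.274 × 10^-4 mol
[IO3^-] = 6.274 × 10^-4 / 0.01977 = 0.03173 mol/L

0.03173 M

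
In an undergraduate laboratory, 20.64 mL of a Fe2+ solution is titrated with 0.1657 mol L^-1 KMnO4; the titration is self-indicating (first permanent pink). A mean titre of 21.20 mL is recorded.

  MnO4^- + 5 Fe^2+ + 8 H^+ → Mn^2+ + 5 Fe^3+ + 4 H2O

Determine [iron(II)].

n(KMnO4) = 0.02120 L × 0.1657 mol/L = 3.513 × 10^-3 mol
From the 5:1 mole ratio, n(Fe2+) = 5/1 × 3.513 × 10^-3 = 0.01756 mol
[Fe2+] = 0.01756 mol / 0.02064 L = 0.8510 mol/L

0.8510 mol/L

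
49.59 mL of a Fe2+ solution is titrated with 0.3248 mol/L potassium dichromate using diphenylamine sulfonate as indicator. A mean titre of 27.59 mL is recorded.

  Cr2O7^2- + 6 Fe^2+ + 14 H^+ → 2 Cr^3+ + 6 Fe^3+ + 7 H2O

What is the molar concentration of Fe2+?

n(K2Cr2O7) = 0.02759 L × 0.3248 mol/L = 8.961 × 10^-3 mol
From the 6:1 mole ratio, n(Fe2+) = 6/1 × 8.961 × 10^-3 = 0.05377 mol
[Fe2+] = 0.05377 mol / 0.04959 L = 1.084 mol/L

1.084 mol/L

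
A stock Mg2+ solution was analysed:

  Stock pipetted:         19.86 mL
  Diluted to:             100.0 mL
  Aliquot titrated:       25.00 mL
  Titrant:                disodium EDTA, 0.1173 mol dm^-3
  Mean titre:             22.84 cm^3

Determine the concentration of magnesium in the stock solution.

Mg^2+ + EDTA^4- → [Mg(EDTA)]^2-
n(EDTA) = 0.02284 × 0.1173 = 2.679 × 10^-3 mol
n(Mg2+) in the aliquot = 2.679 × 10^-3 mol (1:1 ratio)
[Mg2+]_dilute = 2.679 × 10^-3 / 0.02500 = 0.1072 mol/L
Dilution factor = 100.0 / 19.86 = 5.035
[Mg2+]_stock = 0.1072 × 5.035 = 0.5396 mol/L

0.5396 mol/L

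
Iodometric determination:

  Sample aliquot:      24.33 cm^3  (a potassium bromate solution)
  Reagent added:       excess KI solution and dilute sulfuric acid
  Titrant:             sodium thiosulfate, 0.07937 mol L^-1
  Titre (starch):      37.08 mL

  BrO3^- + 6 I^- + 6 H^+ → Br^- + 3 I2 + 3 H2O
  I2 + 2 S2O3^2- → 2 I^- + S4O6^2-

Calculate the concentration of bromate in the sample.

0.02016 mol/L

n(S2O3^2-) = 0.03708 × 0.07937 = 2.943 × 10^-3 mol
n(I2) = n(S2O3^2-)/2 = 1.472 × 10^-3 mol
From the 1:3 ratio, n(BrO3^-) in the aliquot = 1/3 × 1.472 × 10^-3 = 4.905 × 10^-4 mol
[BrO3^-] = 4.905 × 10^-4 / 0.02433 = 0.02016 mol/L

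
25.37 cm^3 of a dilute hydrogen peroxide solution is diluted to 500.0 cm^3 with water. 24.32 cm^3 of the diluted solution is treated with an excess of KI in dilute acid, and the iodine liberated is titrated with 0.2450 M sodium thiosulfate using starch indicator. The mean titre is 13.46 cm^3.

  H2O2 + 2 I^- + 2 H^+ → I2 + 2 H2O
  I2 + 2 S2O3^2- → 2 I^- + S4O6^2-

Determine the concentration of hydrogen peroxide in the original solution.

n(S2O3^2-) = 0.01346 × 0.2450 = 3.298 × 10^-3 mol
n(I2) = n(S2O3^2-)/2 = 1.649 × 10^-3 mol
n(H2O2) in the aliquot = 1.649 × 10^-3 mol (1:1 ratio)
[H2O2]_dilute = 1.649 × 10^-3 / 0.02432 = 0.06780 mol/L
[H2O2]_original = 0.06780 × 500.0/25.37 = 1.336 mol/L

1.336 M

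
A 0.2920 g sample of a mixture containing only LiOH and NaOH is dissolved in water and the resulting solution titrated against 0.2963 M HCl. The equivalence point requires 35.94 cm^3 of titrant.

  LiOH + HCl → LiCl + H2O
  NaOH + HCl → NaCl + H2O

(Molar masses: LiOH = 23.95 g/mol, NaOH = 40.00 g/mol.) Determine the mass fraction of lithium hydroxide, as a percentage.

68.46 %

n(HCl) = 0.03594 × 0.2963 = 0.01065 mol
Let x = n(LiOH), y = n(NaOH).
Titrant: 1x + 1y = 0.01065;  mass: 23.95x + 40.00y = 0.2920
Solving, x = 8.346 × 10^-3 mol, y = 2.303 × 10^-3 mol
mass of LiOH = 8.346 × 10^-3 × 23.95 = 0.1999 g
% LiOH = 0.1999 / 0.2920 × 100 = 68.46 %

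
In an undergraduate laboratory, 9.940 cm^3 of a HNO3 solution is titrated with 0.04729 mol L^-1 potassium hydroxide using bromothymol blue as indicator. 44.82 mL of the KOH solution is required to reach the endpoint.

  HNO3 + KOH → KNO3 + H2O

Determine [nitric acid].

n(KOH) = 0.04482 L × 0.04729 mol/L = 2.120 × 10^-3 mol
n(HNO3) = 2.120 × 10^-3 mol (1:1 mole ratio)
[HNO3] = 2.120 × 10^-3 mol / 0.009940 L = 0.2132 mol/L

0.2132 mol/L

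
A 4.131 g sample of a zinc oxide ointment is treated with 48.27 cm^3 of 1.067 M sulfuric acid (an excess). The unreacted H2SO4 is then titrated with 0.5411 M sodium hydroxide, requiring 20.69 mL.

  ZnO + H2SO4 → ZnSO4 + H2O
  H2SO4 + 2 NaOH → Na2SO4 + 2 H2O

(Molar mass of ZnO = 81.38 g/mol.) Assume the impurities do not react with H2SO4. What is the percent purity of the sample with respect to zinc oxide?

n(H2SO4) added = 0.04827 × 1.067 = 0.05150 mol
n(NaOH) used in back-titration = 0.02069 × 0.5411 = 0.01120 mol
From the 1:2 ratio, n(H2SO4) left over = 1/2 × 0.01120 = 5.598 × 10^-3 mol
n(H2SO4) consumed by analyte = 0.05150 − 5.598 × 10^-3 = 0.04591 mol
n(ZnO) = 0.04591 mol (1:1 ratio)
mass of ZnO = 0.04591 × 81.38 = 3.736 g
% ZnO = 3.736 / 4.131 × 100 = 90.43 %

90.43 %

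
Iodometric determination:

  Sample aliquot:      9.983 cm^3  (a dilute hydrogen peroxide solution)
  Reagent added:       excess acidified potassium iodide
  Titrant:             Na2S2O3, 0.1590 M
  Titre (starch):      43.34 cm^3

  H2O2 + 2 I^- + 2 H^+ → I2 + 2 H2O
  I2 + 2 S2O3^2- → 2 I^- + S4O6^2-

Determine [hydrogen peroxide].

n(S2O3^2-) = 0.04334 × 0.1590 = 6.891 × 10^-3 mol
n(I2) = n(S2O3^2-)/2 = 3.446 × 10^-3 mol
n(H2O2) in the aliquot = 3.446 × 10^-3 mol (1:1 ratio)
[H2O2] = 3.446 × 10^-3 / 0.009983 = 0.3451 mol/L

0.3451 M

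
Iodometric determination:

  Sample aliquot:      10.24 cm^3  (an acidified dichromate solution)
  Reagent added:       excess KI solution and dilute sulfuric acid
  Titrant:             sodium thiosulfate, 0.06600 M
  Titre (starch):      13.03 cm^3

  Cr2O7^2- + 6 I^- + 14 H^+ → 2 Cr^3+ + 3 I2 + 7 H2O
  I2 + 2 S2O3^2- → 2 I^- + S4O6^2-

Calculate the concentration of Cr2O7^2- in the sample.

n(S2O3^2-) = 0.01303 × 0.06600 = 8.600 × 10^-4 mol
n(I2) = n(S2O3^2-)/2 = 4.300 × 10^-4 mol
From the 1:3 ratio, n(Cr2O7^2-) in the aliquot = 1/3 × 4.300 × 10^-4 = 1.433 × 10^-4 mol
[Cr2O7^2-] = 1.433 × 10^-4 / 0.01024 = 0.01400 mol/L

0.01400 M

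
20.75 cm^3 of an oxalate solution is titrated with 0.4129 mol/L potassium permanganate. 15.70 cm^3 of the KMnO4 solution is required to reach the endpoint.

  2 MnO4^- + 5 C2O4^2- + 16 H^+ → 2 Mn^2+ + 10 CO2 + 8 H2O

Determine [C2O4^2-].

0.7810 mol/L

n(KMnO4) = 0.01570 L × 0.4129 mol/L = 6.483 × 10^-3 mol
From the 5:2 mole ratio, n(C2O4^2-) = 5/2 × 6.483 × 10^-3 = 0.01621 mol
[C2O4^2-] = 0.01621 mol / 0.02075 L = 0.7810 mol/L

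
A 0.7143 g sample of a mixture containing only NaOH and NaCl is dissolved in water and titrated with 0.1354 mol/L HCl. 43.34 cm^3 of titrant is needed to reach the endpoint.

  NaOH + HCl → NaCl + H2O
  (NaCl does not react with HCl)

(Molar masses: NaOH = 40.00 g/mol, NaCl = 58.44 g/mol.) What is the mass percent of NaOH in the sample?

32.86 %

n(HCl) = 0.04334 × 0.1354 = 5.868 × 10^-3 mol
Let x = n(NaOH), y = n(NaCl).
Titrant: 1x = 5.868 × 10^-3;  mass: 40.00x + 58.44y = 0.7143
Solving, x = 5.868 × 10^-3 mol, y = 8.206 × 10^-3 mol
mass of NaOH = 5.868 × 10^-3 × 40.00 = 0.2347 g
% NaOH = 0.2347 / 0.7143 × 100 = 32.86 %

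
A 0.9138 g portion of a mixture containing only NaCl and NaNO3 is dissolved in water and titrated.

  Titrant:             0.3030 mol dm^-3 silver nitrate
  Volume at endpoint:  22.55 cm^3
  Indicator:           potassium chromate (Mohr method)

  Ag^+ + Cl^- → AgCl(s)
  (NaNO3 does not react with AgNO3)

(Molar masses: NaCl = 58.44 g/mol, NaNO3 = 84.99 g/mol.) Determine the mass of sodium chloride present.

0.3993 g

n(AgNO3) = 0.02255 × 0.3030 = 6.833 × 10^-3 mol
Let x = n(NaCl), y = n(NaNO3).
Titrant: 1x = 6.833 × 10^-3;  mass: 58.44x + 84.99y = 0.9138
Solving, x = 6.833 × 10^-3 mol, y = 6.054 × 10^-3 mol
mass of NaCl = 6.833 × 10^-3 × 58.44 = 0.3993 g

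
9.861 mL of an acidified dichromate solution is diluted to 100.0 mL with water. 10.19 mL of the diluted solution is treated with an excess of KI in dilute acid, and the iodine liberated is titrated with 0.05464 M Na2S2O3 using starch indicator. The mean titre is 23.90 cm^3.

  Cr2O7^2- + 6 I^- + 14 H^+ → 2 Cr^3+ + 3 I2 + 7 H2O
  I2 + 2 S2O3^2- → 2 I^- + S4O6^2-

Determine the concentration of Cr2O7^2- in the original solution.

0.2166 M

n(S2O3^2-) = 0.02390 × 0.05464 = 1.306 × 10^-3 mol
n(I2) = n(S2O3^2-)/2 = 6.529 × 10^-4 mol
From the 1:3 ratio, n(Cr2O7^2-) in the aliquot = 1/3 × 6.529 × 10^-4 = 2.176 × 10^-4 mol
[Cr2O7^2-]_dilute = 2.176 × 10^-4 / 0.01019 = 0.02136 mol/L
[Cr2O7^2-]_original = 0.02136 × 100.0/9.861 = 0.2166 mol/L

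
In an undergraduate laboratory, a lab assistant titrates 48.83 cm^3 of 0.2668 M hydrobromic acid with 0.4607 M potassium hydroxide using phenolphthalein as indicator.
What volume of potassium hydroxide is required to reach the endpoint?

28.28 mL

HBr + KOH → KBr + H2O
n(HBr) = 0.04883 L × 0.2668 mol/L = 0.01303 mol
n(KOH) = 0.01303 mol (1:1 stoichiometry)
V(KOH) = 0.01303 mol / 0.4607 mol/L = 0.02828 L = 28.28 mL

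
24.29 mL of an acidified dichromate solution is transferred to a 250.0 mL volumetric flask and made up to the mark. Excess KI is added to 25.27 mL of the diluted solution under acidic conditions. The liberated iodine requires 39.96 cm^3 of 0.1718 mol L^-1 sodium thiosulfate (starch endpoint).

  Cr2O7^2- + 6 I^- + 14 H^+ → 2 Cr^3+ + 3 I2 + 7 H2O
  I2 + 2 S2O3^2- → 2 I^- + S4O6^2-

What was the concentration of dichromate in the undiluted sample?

0.4660 mol/L

n(S2O3^2-) = 0.03996 × 0.1718 = 6.865 × 10^-3 mol
n(I2) = n(S2O3^2-)/2 = 3.433 × 10^-3 mol
From the 1:3 ratio, n(Cr2O7^2-) in the aliquot = 1/3 × 3.433 × 10^-3 = 1.144 × 10^-3 mol
[Cr2O7^2-]_dilute = 1.144 × 10^-3 / 0.02527 = 0.04528 mol/L
[Cr2O7^2-]_original = 0.04528 × 250.0/24.29 = 0.4660 mol/L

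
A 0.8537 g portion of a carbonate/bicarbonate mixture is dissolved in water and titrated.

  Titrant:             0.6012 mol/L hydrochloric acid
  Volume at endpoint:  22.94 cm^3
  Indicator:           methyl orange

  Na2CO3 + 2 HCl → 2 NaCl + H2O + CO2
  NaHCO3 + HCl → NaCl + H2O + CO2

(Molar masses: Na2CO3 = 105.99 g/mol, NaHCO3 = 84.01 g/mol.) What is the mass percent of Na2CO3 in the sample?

61.03 %

n(HCl) = 0.02294 × 0.6012 = 0.01379 mol
Let x = n(Na2CO3), y = n(NaHCO3).
Titrant: 2x + 1y = 0.01379;  mass: 105.99x + 84.01y = 0.8537
Solving, x = 4.916 × 10^-3 mol, y = 3.960 × 10^-3 mol
mass of Na2CO3 = 4.916 × 10^-3 × 105.99 = 0.5210 g
% Na2CO3 = 0.5210 / 0.8537 × 100 = 61.03 %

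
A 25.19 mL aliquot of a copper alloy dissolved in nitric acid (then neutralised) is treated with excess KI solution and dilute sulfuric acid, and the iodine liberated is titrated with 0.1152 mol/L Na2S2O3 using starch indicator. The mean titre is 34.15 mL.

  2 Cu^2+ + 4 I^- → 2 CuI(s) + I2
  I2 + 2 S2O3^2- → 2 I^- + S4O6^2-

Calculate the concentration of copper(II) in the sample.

n(S2O3^2-) = 0.03415 × 0.1152 = 3.934 × 10^-3 mol
n(I2) = n(S2O3^2-)/2 = 1.967 × 10^-3 mol
From the 2:1 ratio, n(Cu2+) in the aliquot = 2/1 × 1.967 × 10^-3 = 3.934 × 10^-3 mol
[Cu2+] = 3.934 × 10^-3 / 0.02519 = 0.1562 mol/L

0.1562 mol/L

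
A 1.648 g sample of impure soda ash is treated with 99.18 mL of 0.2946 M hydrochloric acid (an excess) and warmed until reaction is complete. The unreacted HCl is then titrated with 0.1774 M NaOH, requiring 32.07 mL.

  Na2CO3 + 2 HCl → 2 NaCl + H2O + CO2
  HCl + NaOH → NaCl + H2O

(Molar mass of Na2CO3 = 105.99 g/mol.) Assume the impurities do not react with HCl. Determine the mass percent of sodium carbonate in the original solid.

n(HCl) added = 0.09918 × 0.2946 = 0.02922 mol
n(NaOH) used in back-titration = 0.03207 × 0.1774 = 5.689 × 10^-3 mol
n(HCl) left over = 5.689 × 10^-3 mol (1:1 ratio)
n(HCl) consumed by analyte = 0.02922 − 5.689 × 10^-3 = 0.02353 mol
From the 1:2 ratio, n(Na2CO3) = 1/2 × 0.02353 = 0.01176 mol
mass of Na2CO3 = 0.01176 × 105.99 = 1.247 g
% Na2CO3 = 1.247 / 1.648 × 100 = 75.66 %

75.66 %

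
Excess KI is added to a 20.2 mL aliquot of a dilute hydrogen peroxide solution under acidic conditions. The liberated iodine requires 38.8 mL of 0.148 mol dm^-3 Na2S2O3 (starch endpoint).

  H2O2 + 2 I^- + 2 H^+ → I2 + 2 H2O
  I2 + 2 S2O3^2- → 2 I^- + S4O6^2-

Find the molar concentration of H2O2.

n(S2O3^2-) = 0.0388 × 0.148 = 5.74 × 10^-3 mol
n(I2) = n(S2O3^2-)/2 = 2.87 × 10^-3 mol
n(H2O2) in the aliquot = 2.87 × 10^-3 mol (1:1 ratio)
[H2O2] = 2.87 × 10^-3 / 0.0202 = 0.142 mol/L

0.142 mol/L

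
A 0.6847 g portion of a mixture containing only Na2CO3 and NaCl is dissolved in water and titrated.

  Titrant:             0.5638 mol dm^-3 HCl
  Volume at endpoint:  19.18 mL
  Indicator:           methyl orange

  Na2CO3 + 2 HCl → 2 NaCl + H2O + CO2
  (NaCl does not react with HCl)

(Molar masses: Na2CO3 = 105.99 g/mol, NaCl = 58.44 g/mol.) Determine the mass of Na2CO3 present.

n(HCl) = 0.01918 × 0.5638 = 0.01081 mol
Let x = n(Na2CO3), y = n(NaCl).
Titrant: 2x = 0.01081;  mass: 105.99x + 58.44y = 0.6847
Solving, x = 5.407 × 10^-3 mol, y = 1.910 × 10^-3 mol
mass of Na2CO3 = 5.407 × 10^-3 × 105.99 = 0.5731 g

0.5731 g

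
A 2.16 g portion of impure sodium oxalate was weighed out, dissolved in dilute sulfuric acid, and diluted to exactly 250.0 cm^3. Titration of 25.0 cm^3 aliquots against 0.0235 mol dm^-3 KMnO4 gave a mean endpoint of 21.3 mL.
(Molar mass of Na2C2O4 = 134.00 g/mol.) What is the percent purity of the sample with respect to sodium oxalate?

77.6 %

2 MnO4^- + 5 C2O4^2- + 16 H^+ → 2 Mn^2+ + 10 CO2 + 8 H2O
n(KMnO4) per titration = 0.0213 × 0.0235 = 5.01 × 10^-4 mol
From the 5:2 ratio, n(Na2C2O4) in each aliquot = 5/2 × 5.01 × 10^-4 = 1.25 × 10^-3 mol
n(Na2C2O4) in the whole flask = 1.25 × 10^-3 × 250.0/25.0 = 0.0125 mol
mass of Na2C2O4 = 0.0125 × 134.00 = 1.68 g
% Na2C2O4 = 1.68 / 2.16 × 100 = 77.6 %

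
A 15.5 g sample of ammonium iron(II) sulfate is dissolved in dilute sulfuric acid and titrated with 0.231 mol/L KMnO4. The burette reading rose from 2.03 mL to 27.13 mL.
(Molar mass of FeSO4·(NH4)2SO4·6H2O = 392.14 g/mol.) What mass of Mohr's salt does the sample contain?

MnO4^- + 5 Fe^2+ + 8 H^+ → Mn^2+ + 5 Fe^3+ + 4 H2O
n(KMnO4) = 0.0251 L × 0.231 mol/L = 5.80 × 10^-3 mol
From the 5:1 ratio, n(FeSO4·(NH4)2SO4·6H2O) = 5/1 × 5.80 × 10^-3 = 0.0290 mol
mass of FeSO4·(NH4)2SO4·6H2O = 0.0290 × 392.14 g/mol = 11.4 g

11.4 g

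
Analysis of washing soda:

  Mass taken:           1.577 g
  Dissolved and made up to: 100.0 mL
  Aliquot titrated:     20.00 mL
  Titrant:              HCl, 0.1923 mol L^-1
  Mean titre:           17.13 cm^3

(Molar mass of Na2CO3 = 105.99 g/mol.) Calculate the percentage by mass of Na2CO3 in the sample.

55.35 %

Na2CO3 + 2 HCl → 2 NaCl + H2O + CO2
n(HCl) per titration = 0.01713 × 0.1923 = 3.294 × 10^-3 mol
From the 1:2 ratio, n(Na2CO3) in each aliquot = 1/2 × 3.294 × 10^-3 = 1.647 × 10^-3 mol
n(Na2CO3) in the whole flask = 1.647 × 10^-3 × 100.0/20.00 = 8.235 × 10^-3 mol
mass of Na2CO3 = 8.235 × 10^-3 × 105.99 = 0.8729 g
% Na2CO3 = 0.8729 / 1.577 × 100 = 55.35 %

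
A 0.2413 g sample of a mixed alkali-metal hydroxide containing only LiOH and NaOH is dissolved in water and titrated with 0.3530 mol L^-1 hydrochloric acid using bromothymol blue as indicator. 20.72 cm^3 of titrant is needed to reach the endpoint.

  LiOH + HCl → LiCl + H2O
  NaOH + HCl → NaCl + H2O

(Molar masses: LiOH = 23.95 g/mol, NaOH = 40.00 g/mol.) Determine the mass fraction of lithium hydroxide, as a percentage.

n(HCl) = 0.02072 × 0.3530 = 7.314 × 10^-3 mol
Let x = n(LiOH), y = n(NaOH).
Titrant: 1x + 1y = 7.314 × 10^-3;  mass: 23.95x + 40.00y = 0.2413
Solving, x = 3.194 × 10^-3 mol, y = 4.120 × 10^-3 mol
mass of LiOH = 3.194 × 10^-3 × 23.95 = 0.07650 g
% LiOH = 0.07650 / 0.2413 × 100 = 31.70 %

31.70 %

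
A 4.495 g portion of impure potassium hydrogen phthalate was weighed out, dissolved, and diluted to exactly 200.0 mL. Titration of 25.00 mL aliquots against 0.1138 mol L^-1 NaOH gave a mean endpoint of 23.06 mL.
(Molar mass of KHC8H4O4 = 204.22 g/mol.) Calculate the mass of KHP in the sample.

KHC8H4O4 + NaOH → KNaC8H4O4 + H2O
n(NaOH) per titration = 0.02306 × 0.1138 = 2.624 × 10^-3 mol
n(KHC8H4O4) in each aliquot = 2.624 × 10^-3 mol (1:1 ratio)
n(KHC8H4O4) in the whole flask = 2.624 × 10^-3 × 200.0/25.00 = 0.02099 mol
mass of KHC8H4O4 = 0.02099 × 204.22 = 4.287 g

4.287 g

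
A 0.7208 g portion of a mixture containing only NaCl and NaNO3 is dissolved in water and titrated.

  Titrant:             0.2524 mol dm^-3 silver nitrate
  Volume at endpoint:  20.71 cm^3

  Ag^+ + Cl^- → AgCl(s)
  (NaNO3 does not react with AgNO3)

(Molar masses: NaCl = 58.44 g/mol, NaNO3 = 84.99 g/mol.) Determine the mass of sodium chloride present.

0.3055 g

n(AgNO3) = 0.02071 × 0.2524 = 5.227 × 10^-3 mol
Let x = n(NaCl), y = n(NaNO3).
Titrant: 1x = 5.227 × 10^-3;  mass: 58.44x + 84.99y = 0.7208
Solving, x = 5.227 × 10^-3 mol, y = 4.887 × 10^-3 mol
mass of NaCl = 5.227 × 10^-3 × 58.44 = 0.3055 g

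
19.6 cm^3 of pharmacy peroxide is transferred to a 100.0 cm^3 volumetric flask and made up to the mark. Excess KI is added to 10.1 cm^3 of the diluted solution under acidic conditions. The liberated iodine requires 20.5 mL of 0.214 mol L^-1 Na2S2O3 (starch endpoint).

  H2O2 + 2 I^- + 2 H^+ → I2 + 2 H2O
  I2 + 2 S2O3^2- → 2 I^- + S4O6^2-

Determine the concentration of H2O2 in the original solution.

1.11 mol/L

n(S2O3^2-) = 0.0205 × 0.214 = 4.39 × 10^-3 mol
n(I2) = n(S2O3^2-)/2 = 2.19 × 10^-3 mol
n(H2O2) in the aliquot = 2.19 × 10^-3 mol (1:1 ratio)
[H2O2]_dilute = 2.19 × 10^-3 / 0.0101 = 0.217 mol/L
[H2O2]_original = 0.217 × 100.0/19.6 = 1.11 mol/L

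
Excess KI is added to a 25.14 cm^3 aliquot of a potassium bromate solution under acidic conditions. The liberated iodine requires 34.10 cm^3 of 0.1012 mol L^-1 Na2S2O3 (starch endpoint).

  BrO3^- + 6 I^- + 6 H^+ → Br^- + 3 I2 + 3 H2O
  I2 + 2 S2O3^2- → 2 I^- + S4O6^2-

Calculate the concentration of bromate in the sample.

0.02288 mol/L

n(S2O3^2-) = 0.03410 × 0.1012 = 3.451 × 10^-3 mol
n(I2) = n(S2O3^2-)/2 = 1.725 × 10^-3 mol
From the 1:3 ratio, n(BrO3^-) in the aliquot = 1/3 × 1.725 × 10^-3 = 5.752 × 10^-4 mol
[BrO3^-] = 5.752 × 10^-4 / 0.02514 = 0.02288 mol/L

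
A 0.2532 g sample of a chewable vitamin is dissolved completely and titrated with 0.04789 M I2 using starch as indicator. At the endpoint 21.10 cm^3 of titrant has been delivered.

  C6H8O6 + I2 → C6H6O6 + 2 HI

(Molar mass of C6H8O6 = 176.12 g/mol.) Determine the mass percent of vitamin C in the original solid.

n(I2) = 0.02110 L × 0.04789 mol/L = 1.010 × 10^-3 mol
n(C6H8O6) = 1.010 × 10^-3 mol (1:1 ratio)
mass of C6H8O6 = 1.010 × 10^-3 × 176.12 g/mol = 0.1780 g
% C6H8O6 = 0.1780 / 0.2532 × 100 = 70.29 %

70.29 %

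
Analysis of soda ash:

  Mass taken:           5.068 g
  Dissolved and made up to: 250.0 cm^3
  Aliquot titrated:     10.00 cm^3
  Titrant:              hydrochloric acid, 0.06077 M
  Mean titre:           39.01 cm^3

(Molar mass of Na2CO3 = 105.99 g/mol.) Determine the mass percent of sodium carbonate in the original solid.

Na2CO3 + 2 HCl → 2 NaCl + H2O + CO2
n(HCl) per titration = 0.03901 × 0.06077 = 2.371 × 10^-3 mol
From the 1:2 ratio, n(Na2CO3) in each aliquot = 1/2 × 2.371 × 10^-3 = 1.185 × 10^-3 mol
n(Na2CO3) in the whole flask = 1.185 × 10^-3 × 250.0/10.00 = 0.02963 mol
mass of Na2CO3 = 0.02963 × 105.99 = 3.141 g
% Na2CO3 = 3.141 / 5.068 × 100 = 61.97 %

61.97 %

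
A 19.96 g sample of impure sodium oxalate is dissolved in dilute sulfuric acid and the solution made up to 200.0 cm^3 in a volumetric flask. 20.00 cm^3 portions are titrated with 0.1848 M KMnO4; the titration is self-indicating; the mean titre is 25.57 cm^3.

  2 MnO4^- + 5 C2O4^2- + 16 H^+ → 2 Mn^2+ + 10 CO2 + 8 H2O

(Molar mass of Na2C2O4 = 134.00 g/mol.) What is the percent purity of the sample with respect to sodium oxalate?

n(KMnO4) per titration = 0.02557 × 0.1848 = 4.725 × 10^-3 mol
From the 5:2 ratio, n(Na2C2O4) in each aliquot = 5/2 × 4.725 × 10^-3 = 0.01181 mol
n(Na2C2O4) in the whole flask = 0.01181 × 200.0/20.00 = 0.1181 mol
mass of Na2C2O4 = 0.1181 × 134.00 = 15.83 g
% Na2C2O4 = 15.83 / 19.96 × 100 = 79.31 %

79.31 %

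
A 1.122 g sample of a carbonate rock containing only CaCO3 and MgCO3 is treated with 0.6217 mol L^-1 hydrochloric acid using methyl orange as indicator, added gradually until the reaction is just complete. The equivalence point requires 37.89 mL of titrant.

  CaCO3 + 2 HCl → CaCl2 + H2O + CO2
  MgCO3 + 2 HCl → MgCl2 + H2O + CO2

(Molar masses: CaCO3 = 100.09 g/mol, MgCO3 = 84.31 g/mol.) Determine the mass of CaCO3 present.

0.8181 g

n(HCl) = 0.03789 × 0.6217 = 0.02356 mol
Let x = n(CaCO3), y = n(MgCO3).
Titrant: 2x + 2y = 0.02356;  mass: 100.09x + 84.31y = 1.122
Solving, x = 8.174 × 10^-3 mol, y = 3.604 × 10^-3 mol
mass of CaCO3 = 8.174 × 10^-3 × 100.09 = 0.8181 g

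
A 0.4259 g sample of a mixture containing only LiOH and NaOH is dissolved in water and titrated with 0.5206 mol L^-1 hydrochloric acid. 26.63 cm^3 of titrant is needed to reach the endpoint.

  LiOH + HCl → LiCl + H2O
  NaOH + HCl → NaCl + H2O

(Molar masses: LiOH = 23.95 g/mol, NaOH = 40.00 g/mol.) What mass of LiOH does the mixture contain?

n(HCl) = 0.02663 × 0.5206 = 0.01386 mol
Let x = n(LiOH), y = n(NaOH).
Titrant: 1x + 1y = 0.01386;  mass: 23.95x + 40.00y = 0.4259
Solving, x = 8.015 × 10^-3 mol, y = 5.848 × 10^-3 mol
mass of LiOH = 8.015 × 10^-3 × 23.95 = 0.1920 g

0.1920 g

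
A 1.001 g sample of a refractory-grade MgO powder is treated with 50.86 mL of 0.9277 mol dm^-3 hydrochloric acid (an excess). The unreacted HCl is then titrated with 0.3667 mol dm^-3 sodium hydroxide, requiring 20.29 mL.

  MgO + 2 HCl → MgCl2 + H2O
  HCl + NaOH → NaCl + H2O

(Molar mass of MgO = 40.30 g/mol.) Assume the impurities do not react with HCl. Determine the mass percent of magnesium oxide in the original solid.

n(HCl) added = 0.05086 × 0.9277 = 0.04718 mol
n(NaOH) used in back-titration = 0.02029 × 0.3667 = 7.440 × 10^-3 mol
n(HCl) left over = 7.440 × 10^-3 mol (1:1 ratio)
n(HCl) consumed by analyte = 0.04718 − 7.440 × 10^-3 = 0.03974 mol
From the 1:2 ratio, n(MgO) = 1/2 × 0.03974 = 0.01987 mol
mass of MgO = 0.01987 × 40.30 = 0.8008 g
% MgO = 0.8008 / 1.001 × 100 = 80.00 %

80.00 %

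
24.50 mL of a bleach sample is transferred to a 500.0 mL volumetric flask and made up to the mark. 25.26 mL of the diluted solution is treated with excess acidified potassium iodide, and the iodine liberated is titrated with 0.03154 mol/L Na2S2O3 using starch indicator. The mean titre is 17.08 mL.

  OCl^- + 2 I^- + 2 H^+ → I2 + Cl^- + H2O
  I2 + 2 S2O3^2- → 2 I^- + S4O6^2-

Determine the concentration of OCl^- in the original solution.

0.2176 mol/L

n(S2O3^2-) = 0.01708 × 0.03154 = 5.387 × 10^-4 mol
n(I2) = n(S2O3^2-)/2 = 2.694 × 10^-4 mol
n(OCl^-) in the aliquot = 2.694 × 10^-4 mol (1:1 ratio)
[OCl^-]_dilute = 2.694 × 10^-4 / 0.02526 = 0.01066 mol/L
[OCl^-]_original = 0.01066 × 500.0/24.50 = 0.2176 mol/L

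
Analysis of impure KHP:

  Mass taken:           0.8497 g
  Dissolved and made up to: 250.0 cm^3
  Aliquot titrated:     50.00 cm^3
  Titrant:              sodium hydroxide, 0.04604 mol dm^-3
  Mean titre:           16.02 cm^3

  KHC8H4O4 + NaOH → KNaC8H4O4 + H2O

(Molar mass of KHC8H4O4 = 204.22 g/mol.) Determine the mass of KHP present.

n(NaOH) per titration = 0.01602 × 0.04604 = 7.376 × 10^-4 mol
n(KHC8H4O4) in each aliquot = 7.376 × 10^-4 mol (1:1 ratio)
n(KHC8H4O4) in the whole flask = 7.376 × 10^-4 × 250.0/50.00 = 3.688 × 10^-3 mol
mass of KHC8H4O4 = 3.688 × 10^-3 × 204.22 = 0.7531 g

0.7531 g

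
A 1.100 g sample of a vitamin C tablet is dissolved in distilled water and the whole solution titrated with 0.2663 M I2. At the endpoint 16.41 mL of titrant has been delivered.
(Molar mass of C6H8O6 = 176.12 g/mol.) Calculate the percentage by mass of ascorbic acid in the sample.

C6H8O6 + I2 → C6H6O6 + 2 HI
n(I2) = 0.01641 L × 0.2663 mol/L = 4.370 × 10^-3 mol
n(C6H8O6) = 4.370 × 10^-3 mol (1:1 ratio)
mass of C6H8O6 = 4.370 × 10^-3 × 176.12 g/mol = 0.7696 g
% C6H8O6 = 0.7696 / 1.100 × 100 = 69.97 %

69.97 %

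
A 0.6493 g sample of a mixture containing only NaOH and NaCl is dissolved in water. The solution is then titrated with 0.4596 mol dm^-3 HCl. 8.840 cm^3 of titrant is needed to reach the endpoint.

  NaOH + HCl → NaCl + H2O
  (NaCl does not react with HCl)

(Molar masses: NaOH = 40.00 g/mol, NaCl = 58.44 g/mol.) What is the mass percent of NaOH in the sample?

25.03 %

n(HCl) = 0.008840 × 0.4596 = 4.063 × 10^-3 mol
Let x = n(NaOH), y = n(NaCl).
Titrant: 1x = 4.063 × 10^-3;  mass: 40.00x + 58.44y = 0.6493
Solving, x = 4.063 × 10^-3 mol, y = 8.330 × 10^-3 mol
mass of NaOH = 4.063 × 10^-3 × 40.00 = 0.1625 g
% NaOH = 0.1625 / 0.6493 × 100 = 25.03 %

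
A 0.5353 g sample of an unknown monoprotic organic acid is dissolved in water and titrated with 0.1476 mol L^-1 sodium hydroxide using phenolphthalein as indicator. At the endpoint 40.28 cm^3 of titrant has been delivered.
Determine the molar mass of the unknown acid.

n(NaOH) = 0.04028 L × 0.1476 mol/L = 5.945 × 10^-3 mol
n(HA) = 5.945 × 10^-3 mol (1:1 ratio)
M = m / n = 0.5353 g / 5.945 × 10^-3 mol = 90.04 g/mol

90.04 g/mol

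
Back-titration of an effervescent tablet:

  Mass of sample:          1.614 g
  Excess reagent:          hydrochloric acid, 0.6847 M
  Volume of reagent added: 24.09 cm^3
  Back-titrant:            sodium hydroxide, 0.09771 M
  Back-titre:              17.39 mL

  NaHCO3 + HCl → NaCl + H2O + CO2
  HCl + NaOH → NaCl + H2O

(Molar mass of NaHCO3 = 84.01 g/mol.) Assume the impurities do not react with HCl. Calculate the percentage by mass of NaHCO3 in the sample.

77.01 %

n(HCl) added = 0.02409 × 0.6847 = 0.01649 mol
n(NaOH) used in back-titration = 0.01739 × 0.09771 = 1.699 × 10^-3 mol
n(HCl) left over = 1.699 × 10^-3 mol (1:1 ratio)
n(HCl) consumed by analyte = 0.01649 − 1.699 × 10^-3 = 0.01480 mol
n(NaHCO3) = 0.01480 mol (1:1 ratio)
mass of NaHCO3 = 0.01480 × 84.01 = 1.243 g
% NaHCO3 = 1.243 / 1.614 × 100 = 77.01 %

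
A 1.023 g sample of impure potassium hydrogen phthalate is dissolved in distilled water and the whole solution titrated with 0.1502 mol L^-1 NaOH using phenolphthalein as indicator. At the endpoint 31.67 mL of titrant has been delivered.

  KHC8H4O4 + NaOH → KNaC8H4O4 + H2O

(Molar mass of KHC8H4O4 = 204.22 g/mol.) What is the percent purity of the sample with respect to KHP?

94.96 %

n(NaOH) = 0.03167 L × 0.1502 mol/L = 4.757 × 10^-3 mol
n(KHC8H4O4) = 4.757 × 10^-3 mol (1:1 ratio)
mass of KHC8H4O4 = 4.757 × 10^-3 × 204.22 g/mol = 0.9714 g
% KHC8H4O4 = 0.9714 / 1.023 × 100 = 94.96 %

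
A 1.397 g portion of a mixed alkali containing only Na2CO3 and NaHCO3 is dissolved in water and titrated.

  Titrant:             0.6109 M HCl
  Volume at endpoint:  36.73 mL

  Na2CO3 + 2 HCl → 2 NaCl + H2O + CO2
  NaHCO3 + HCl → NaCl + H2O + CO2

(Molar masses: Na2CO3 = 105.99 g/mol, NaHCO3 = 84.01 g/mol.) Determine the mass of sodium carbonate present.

0.8339 g

n(HCl) = 0.03673 × 0.6109 = 0.02244 mol
Let x = n(Na2CO3), y = n(NaHCO3).
Titrant: 2x + 1y = 0.02244;  mass: 105.99x + 84.01y = 1.397
Solving, x = 7.868 × 10^-3 mol, y = 6.703 × 10^-3 mol
mass of Na2CO3 = 7.868 × 10^-3 × 105.99 = 0.8339 g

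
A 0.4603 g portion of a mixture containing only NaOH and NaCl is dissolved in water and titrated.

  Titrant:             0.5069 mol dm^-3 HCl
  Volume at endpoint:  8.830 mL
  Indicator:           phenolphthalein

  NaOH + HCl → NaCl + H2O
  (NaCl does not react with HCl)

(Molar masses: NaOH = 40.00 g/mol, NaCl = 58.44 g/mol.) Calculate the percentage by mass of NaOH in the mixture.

38.90 %

n(HCl) = 0.008830 × 0.5069 = 4.476 × 10^-3 mol
Let x = n(NaOH), y = n(NaCl).
Titrant: 1x = 4.476 × 10^-3;  mass: 40.00x + 58.44y = 0.4603
Solving, x = 4.476 × 10^-3 mol, y = 4.813 × 10^-3 mol
mass of NaOH = 4.476 × 10^-3 × 40.00 = 0.1790 g
% NaOH = 0.1790 / 0.4603 × 100 = 38.90 %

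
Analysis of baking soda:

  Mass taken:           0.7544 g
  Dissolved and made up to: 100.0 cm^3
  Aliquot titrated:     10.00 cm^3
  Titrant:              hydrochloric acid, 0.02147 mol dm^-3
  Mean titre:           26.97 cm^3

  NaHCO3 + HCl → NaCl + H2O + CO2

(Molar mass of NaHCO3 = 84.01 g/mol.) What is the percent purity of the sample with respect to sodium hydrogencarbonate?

64.48 %

n(HCl) per titration = 0.02697 × 0.02147 = 5.790 × 10^-4 mol
n(NaHCO3) in each aliquot = 5.790 × 10^-4 mol (1:1 ratio)
n(NaHCO3) in the whole flask = 5.790 × 10^-4 × 100.0/10.00 = 5.790 × 10^-3 mol
mass of NaHCO3 = 5.790 × 10^-3 × 84.01 = 0.4865 g
% NaHCO3 = 0.4865 / 0.7544 × 100 = 64.48 %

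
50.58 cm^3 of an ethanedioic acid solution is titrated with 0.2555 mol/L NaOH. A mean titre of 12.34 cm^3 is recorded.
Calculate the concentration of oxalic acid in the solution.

0.03117 mol/L

H2C2O4 + 2 NaOH → Na2C2O4 + 2 H2O
n(NaOH) = 0.01234 L × 0.2555 mol/L = 3.153 × 10^-3 mol
From the 1:2 mole ratio, n(H2C2O4) = 1/2 × 3.153 × 10^-3 = 1.576 × 10^-3 mol
[H2C2O4] = 1.576 × 10^-3 mol / 0.05058 L = 0.03117 mol/L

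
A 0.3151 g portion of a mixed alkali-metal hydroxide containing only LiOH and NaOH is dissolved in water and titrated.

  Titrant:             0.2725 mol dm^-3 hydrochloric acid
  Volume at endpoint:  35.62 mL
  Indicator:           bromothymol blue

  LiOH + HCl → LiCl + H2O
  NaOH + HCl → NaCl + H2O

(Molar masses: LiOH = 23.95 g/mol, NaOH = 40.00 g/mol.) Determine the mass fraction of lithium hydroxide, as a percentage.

n(HCl) = 0.03562 × 0.2725 = 9.706 × 10^-3 mol
Let x = n(LiOH), y = n(NaOH).
Titrant: 1x + 1y = 9.706 × 10^-3;  mass: 23.95x + 40.00y = 0.3151
Solving, x = 4.558 × 10^-3 mol, y = 5.148 × 10^-3 mol
mass of LiOH = 4.558 × 10^-3 × 23.95 = 0.1092 g
% LiOH = 0.1092 / 0.3151 × 100 = 34.65 %

34.65 %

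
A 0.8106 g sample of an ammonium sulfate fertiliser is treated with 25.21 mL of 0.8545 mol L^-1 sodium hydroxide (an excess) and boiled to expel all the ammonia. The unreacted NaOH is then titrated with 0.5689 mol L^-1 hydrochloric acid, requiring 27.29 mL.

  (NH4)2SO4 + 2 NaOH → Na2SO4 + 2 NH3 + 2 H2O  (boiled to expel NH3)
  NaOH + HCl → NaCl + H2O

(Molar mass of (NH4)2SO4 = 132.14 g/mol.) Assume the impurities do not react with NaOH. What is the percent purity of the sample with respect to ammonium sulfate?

49.04 %

n(NaOH) added = 0.02521 × 0.8545 = 0.02154 mol
n(HCl) used in back-titration = 0.02729 × 0.5689 = 0.01553 mol
n(NaOH) left over = 0.01553 mol (1:1 ratio)
n(NaOH) consumed by analyte = 0.02154 − 0.01553 = 6.017 × 10^-3 mol
From the 1:2 ratio, n((NH4)2SO4) = 1/2 × 6.017 × 10^-3 = 3.008 × 10^-3 mol
mass of (NH4)2SO4 = 3.008 × 10^-3 × 132.14 = 0.3975 g
% (NH4)2SO4 = 0.3975 / 0.8106 × 100 = 49.04 %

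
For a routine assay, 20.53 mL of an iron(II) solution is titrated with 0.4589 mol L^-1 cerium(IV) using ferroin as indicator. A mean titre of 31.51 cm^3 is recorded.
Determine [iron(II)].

Ce^4+ + Fe^2+ → Ce^3+ + Fe^3+
n(Ce4+) = 0.03151 L × 0.4589 mol/L = 0.01446 mol
n(Fe2+) = 0.01446 mol (1:1 mole ratio)
[Fe2+] = 0.01446 mol / 0.02053 L = 0.7043 mol/L

0.7043 mol/L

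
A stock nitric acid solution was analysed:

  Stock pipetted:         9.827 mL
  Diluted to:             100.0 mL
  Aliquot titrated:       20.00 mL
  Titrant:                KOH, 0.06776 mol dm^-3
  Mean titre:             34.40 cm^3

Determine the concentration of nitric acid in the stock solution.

HNO3 + KOH → KNO3 + H2O
n(KOH) = 0.03440 × 0.06776 = 2.331 × 10^-3 mol
n(HNO3) in the aliquot = 2.331 × 10^-3 mol (1:1 ratio)
[HNO3]_dilute = 2.331 × 10^-3 / 0.02000 = 0.1165 mol/L
Dilution factor = 100.0 / 9.827 = 10.18
[HNO3]_stock = 0.1165 × 10.18 = 1.186 mol/L

1.186 mol/L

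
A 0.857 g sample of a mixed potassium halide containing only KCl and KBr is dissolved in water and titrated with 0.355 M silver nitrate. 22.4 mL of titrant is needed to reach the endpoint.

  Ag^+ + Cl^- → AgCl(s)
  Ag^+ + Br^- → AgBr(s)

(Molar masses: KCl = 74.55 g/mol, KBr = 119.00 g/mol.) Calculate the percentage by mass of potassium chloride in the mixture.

17.5 %

n(AgNO3) = 0.0224 × 0.355 = 7.95 × 10^-3 mol
Let x = n(KCl), y = n(KBr).
Titrant: 1x + 1y = 7.95 × 10^-3;  mass: 74.55x + 119.00y = 0.857
Solving, x = 2.01 × 10^-3 mol, y = 5.94 × 10^-3 mol
mass of KCl = 2.01 × 10^-3 × 74.55 = 0.150 g
% KCl = 0.150 / 0.857 × 100 = 17.5 %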